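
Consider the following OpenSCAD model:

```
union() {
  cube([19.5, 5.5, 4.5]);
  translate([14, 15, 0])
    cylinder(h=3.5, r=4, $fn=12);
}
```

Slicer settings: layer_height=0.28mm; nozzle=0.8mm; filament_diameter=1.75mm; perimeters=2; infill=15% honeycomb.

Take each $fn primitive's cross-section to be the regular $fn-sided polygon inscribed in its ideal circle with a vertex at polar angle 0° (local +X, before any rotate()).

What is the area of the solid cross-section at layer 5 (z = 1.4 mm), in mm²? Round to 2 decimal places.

155.25 mm²

At z = 1.4 mm: the cube (footprint 19.5×5.5) is included at this height (area 107.25 mm²); the r=4 cylinder at (14, 15) gives a regular 12-gon of circumradius 4 (constant along its height) (area = (12/2)·4.000²·sin(360°/12) = 48.00 mm²); Merging all regions: the 2 present regions are separate (no shared area or edge), so areas and boundary lengths simply add and each stays a separate island — area = 155.25 mm². Overall, the cross-section has 2 separate islands. Net area = 155.25 mm².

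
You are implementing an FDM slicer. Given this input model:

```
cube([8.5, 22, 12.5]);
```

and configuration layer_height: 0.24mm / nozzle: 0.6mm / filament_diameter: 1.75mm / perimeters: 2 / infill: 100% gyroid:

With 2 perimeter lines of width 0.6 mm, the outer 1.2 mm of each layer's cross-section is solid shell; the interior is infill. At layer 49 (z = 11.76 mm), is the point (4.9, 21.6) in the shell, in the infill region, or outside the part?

shell

At z = 11.76 mm: the cube is present — its section is the full 8.5×22 rectangle. Overall, the cross-section is a single solid region. The nearest boundary edge runs (8.50, 22.00)→(0.00, 22.00); distance from the point to it = 0.40 mm. The point is inside the cross-section, 0.40 mm from the nearest boundary — within the 1.2 mm shell band (2 × 0.6).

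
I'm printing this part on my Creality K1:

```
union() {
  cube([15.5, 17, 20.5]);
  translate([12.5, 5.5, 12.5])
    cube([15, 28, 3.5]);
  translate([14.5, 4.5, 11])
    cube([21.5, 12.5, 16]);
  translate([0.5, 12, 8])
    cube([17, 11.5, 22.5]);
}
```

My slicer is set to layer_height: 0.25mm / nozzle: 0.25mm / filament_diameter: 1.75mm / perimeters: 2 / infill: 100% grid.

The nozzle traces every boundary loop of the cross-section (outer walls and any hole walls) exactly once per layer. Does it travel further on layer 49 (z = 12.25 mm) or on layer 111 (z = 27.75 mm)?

Layer 49 (z = 12.25): the cube is present — its section is the full 15.5×17 rectangle (perimeter 65.00 mm); the cube at (12.5, 5.5) is absent (z outside [12.5, 16]); the cube at (14.5, 4.5) is present — its section is the full 21.5×12.5 rectangle (perimeter 68.00 mm); the 17×11.5 cube at (0.5, 12) contributes its full rectangle (perimeter 57.00 mm); Merging all regions: the regions partially overlap (shared area 97.50 mm²), so the edge portions inside another operand are dropped and the merged outline is re-measured after clipping — boundary = 119.00 mm. So its perimeter = 119.00 mm. Layer 111 (z = 27.75): the cube is absent (z outside [0, 20.5]); the cube at (12.5, 5.5) is absent (z outside [12.5, 16]); the cube at (14.5, 4.5) does not reach this height (z outside [11, 27]); the 17×11.5 cube at (0.5, 12) contributes its full rectangle (perimeter 57.00 mm); Combining (union): only the 17×11.5 cube at (0.5, 12) is present, so the union is just that shape — boundary = 57.00 mm. So its perimeter = 57.00 mm. Layer 49 is larger (119.00 vs 57.00 mm).

layer 49 (z = 12.25 mm)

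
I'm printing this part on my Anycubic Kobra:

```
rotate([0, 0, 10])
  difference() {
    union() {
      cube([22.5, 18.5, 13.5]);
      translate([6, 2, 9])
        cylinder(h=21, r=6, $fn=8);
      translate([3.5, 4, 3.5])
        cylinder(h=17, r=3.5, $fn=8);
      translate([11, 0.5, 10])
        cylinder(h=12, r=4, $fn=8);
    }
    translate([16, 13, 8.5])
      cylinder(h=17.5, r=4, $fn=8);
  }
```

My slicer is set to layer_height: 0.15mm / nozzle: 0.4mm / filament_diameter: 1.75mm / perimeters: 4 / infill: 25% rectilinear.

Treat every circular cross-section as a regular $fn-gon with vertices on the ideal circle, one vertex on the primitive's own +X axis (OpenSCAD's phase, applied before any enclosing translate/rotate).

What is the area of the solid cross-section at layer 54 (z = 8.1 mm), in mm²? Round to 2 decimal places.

416.25 mm²

At z = 8.1 mm: the cube is present — its section is the full 22.5×18.5 rectangle (area 416.25 mm²); the cylinder at (6, 2) does not reach this height (z outside [9, 30]); the r=3.5 cylinder at (3.5, 4) gives a regular 8-gon of circumradius 3.5 (constant along its height) (area = (8/2)·3.500²·sin(360°/8) = 34.65 mm²); the cylinder at (11, 0.5) is absent (z outside [10, 22]); Taking the union: the r=3.5 cylinder at (3.5, 4) lies entirely inside the 22.5×18.5 cube, so the union is just the 22.5×18.5 cube — area = 416.25 mm²; the cylinder at (16, 13) does not reach this height (z outside [8.5, 26]); After the difference (first − rest): none of the subtracted shapes is present at this height, so that combined region is unchanged — area = 416.25 mm²; (rotated 10° about Z; rotation is an isometry so areas/perimeters/island counts are preserved). Overall, the cross-section is a single solid region. Net area = 416.25 mm².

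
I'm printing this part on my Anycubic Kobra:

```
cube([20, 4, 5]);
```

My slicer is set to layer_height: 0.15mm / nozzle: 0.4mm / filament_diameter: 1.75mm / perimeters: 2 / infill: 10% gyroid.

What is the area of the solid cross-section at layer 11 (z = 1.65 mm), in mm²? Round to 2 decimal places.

80.00 mm²

At z = 1.65 mm: the cube (footprint 20×4) is included at this height (area 80.00 mm²). Overall, the cross-section is a single solid region. Net area = 80.00 mm².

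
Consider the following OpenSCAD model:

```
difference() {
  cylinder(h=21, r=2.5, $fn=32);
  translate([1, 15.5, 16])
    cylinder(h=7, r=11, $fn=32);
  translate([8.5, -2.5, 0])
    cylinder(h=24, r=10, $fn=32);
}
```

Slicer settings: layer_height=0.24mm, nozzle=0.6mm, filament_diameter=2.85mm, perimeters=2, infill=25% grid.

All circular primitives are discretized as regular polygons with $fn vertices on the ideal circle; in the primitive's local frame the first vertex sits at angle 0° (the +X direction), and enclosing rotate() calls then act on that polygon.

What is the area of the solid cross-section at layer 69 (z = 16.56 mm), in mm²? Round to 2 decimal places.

At z = 16.56 mm: the r=2.5 cylinder gives a regular 32-gon of circumradius 2.5 (constant along its height) (area = (32/2)·2.500²·sin(360°/32) = 19.51 mm²); the r=11 cylinder at (1, 15.5) contributes a regular 32-gon of circumradius 11 (area = (32/2)·11.000²·sin(360°/32) = 377.69 mm²); the r=10 cylinder at (8.5, -2.5) gives a regular 32-gon of circumradius 10 (constant along its height) (area = (32/2)·10.000²·sin(360°/32) = 312.14 mm²); Subtracting the remaining from the first: starting from the r=2.5 cylinder (19.51 mm²), the r=11 cylinder at (1, 15.5) misses the remaining region (no effect); the r=10 cylinder at (8.5, -2.5) partially overlaps it — only the 14.67 mm² overlap (of its 312.14 mm²) is removed, clipping the outline — area = 4.84 mm². Overall, the cross-section is a single solid region. Net area = 4.84 mm².

4.84 mm²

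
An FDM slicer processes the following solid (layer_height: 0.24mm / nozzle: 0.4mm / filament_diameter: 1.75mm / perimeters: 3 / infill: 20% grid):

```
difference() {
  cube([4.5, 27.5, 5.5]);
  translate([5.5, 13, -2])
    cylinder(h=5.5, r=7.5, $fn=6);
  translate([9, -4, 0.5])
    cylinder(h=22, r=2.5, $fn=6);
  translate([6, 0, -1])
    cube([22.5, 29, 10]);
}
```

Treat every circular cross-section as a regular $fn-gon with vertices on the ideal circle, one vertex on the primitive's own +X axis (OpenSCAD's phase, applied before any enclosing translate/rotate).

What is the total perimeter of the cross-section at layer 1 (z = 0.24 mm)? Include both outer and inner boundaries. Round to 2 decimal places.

At z = 0.24 mm: the cube is present — its section is the full 4.5×27.5 rectangle (perimeter 64.00 mm); the r=7.5 cylinder at (5.5, 13) contributes a regular 6-gon of circumradius 7.5 (perimeter = 2·6·7.500·sin(180°/6) = 45.00 mm); the cylinder at (9, -4) is absent (z outside [0.5, 22.5]); the cube at (6, 0) (footprint 22.5×29) is included at this height (perimeter 103.00 mm); Subtracting the remaining from the first: starting from the 4.5×27.5 cube, the r=7.5 cylinder at (5.5, 13) partially overlaps it — only the 53.15 mm² overlap (of its 146.14 mm²) is removed, clipping the outline; the 22.5×29 cube at (6, 0) misses the remaining region (no effect) — boundary = 56.58 mm. Overall, the cross-section has 2 separate islands. Total boundary length (outer) = 56.58 mm.

56.58 mm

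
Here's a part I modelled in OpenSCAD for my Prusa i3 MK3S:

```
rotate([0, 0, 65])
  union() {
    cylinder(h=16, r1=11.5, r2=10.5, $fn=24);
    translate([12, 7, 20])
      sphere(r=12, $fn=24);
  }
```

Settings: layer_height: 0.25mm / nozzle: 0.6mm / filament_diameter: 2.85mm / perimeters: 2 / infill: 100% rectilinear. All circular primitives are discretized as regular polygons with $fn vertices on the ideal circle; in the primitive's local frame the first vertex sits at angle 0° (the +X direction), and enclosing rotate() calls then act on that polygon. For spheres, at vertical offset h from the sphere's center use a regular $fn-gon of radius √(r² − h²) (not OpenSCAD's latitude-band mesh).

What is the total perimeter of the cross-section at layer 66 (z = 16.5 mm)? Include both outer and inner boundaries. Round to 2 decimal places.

71.91 mm

At z = 16.5 mm: the cone does not reach this height (z outside [0, 16]); the sphere at (12, 7): section is a regular 24-gon, circumradius = √(r²−h²) = √(12²−3.5²) = 11.478 (perimeter = 2·24·11.478·sin(180°/24) = 71.91 mm); Merging all regions: only the r=12 sphere at (12, 7) is present, so the union is just that shape — boundary = 71.91 mm; (whole slice rotated 65° about Z — lengths, areas and connectivity unchanged). Overall, the cross-section is a single solid region. Total boundary length (outer) = 71.91 mm.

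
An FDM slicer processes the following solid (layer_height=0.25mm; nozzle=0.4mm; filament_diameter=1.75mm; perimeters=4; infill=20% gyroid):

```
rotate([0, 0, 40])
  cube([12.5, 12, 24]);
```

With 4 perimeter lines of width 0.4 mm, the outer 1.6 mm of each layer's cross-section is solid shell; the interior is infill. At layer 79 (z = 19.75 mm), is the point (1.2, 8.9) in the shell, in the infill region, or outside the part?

At z = 19.75 mm: the cube (footprint 12.5×12) is included at this height; (whole slice rotated 40° about Z — lengths, areas and connectivity unchanged). Overall, the cross-section is a single solid region. Undo the 40° rotation: the query point maps to (6.640, 6.046) in the un-rotated model frame. The nearest boundary edge runs (12.50, 0.00)→(12.50, 12.00); distance from the point to it = 5.86 mm. The point is inside the cross-section and 5.86 mm from the nearest boundary — more than the 1.6 mm shell width (4 × 0.4), so it's in the infill interior.

infill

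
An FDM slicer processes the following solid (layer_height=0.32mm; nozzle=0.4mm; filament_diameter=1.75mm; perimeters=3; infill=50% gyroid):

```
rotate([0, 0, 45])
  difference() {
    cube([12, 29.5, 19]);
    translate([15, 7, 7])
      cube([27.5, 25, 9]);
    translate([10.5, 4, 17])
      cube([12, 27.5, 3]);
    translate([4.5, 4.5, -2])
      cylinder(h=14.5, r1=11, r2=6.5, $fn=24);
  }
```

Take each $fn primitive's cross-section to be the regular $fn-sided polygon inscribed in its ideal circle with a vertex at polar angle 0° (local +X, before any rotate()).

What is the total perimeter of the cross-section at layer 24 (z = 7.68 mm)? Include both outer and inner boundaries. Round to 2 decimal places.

72.50 mm

At z = 7.68 mm: the 12×29.5 cube contributes its full rectangle (perimeter 83.00 mm); the cube at (15, 7) (footprint 27.5×25) is included at this height (perimeter 105.00 mm); the cube at (10.5, 4) is absent (z outside [17, 20]); the cone at (4.5, 4.5): at t=0.668 of its height the radius interpolates to r₁+(r₂−r₁)t = 7.996, giving a regular 24-gon of that circumradius (perimeter = 2·24·7.996·sin(180°/24) = 50.10 mm); After the difference (first − rest): starting from the 12×29.5 cube, the 27.5×25 cube at (15, 7) misses the remaining region (no effect); the cone at (4.5, 4.5) partially overlaps it — only the 135.82 mm² overlap (of its 198.57 mm²) is removed, clipping the outline — boundary = 72.50 mm; (whole slice rotated 45° about Z — lengths, areas and connectivity unchanged). Overall, the cross-section has 2 separate islands. Total boundary length (outer) = 72.50 mm.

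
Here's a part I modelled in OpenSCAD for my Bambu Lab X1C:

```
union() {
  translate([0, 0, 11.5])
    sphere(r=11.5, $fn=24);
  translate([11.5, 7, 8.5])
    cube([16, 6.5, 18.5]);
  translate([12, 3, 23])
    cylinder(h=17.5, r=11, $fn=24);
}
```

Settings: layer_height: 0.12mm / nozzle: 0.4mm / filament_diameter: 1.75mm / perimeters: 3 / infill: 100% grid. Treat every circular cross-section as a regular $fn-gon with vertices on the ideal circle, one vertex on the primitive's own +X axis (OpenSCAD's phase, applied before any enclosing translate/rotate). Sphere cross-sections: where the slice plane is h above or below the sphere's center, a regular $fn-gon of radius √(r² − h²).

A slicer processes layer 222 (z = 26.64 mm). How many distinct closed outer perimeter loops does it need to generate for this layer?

1

At z = 26.64 mm: the sphere does not reach this height (|z−center|=15.140 > r=11.5); the 16×6.5 cube at (11.5, 7) contributes its full rectangle; the r=11 cylinder at (12, 3) gives a regular 24-gon of circumradius 11 (constant along its height); Taking the union: the regions partially overlap (shared area 53.53 mm²), so overlapping operands fuse into one piece — 1 connected region. The result has 1 disconnected region.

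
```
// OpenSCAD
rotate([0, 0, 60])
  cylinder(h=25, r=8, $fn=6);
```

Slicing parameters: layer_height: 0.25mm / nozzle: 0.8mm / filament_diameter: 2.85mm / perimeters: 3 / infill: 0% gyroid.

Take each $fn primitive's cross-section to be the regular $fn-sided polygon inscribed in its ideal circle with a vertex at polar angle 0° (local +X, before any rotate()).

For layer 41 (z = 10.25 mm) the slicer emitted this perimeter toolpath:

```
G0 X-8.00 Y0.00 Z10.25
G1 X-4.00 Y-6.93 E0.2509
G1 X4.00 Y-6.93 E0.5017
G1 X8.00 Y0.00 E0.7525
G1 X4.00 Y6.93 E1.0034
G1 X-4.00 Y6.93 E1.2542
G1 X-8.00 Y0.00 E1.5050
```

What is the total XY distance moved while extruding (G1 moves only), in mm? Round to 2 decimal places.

Sum the Euclidean lengths of each G1 segment: total = 48.01 mm.

48.01 mm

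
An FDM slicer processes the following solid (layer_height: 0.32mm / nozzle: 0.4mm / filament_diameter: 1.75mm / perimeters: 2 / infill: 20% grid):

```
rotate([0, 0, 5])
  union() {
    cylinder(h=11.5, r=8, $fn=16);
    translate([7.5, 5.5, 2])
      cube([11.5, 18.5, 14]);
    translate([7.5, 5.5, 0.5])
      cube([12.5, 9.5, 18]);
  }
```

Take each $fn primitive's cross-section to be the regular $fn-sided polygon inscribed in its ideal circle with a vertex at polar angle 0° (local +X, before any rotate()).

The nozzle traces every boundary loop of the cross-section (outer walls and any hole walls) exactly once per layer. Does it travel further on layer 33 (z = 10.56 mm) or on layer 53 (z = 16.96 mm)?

Layer 33 (z = 10.56): the cylinder: section is a regular 16-gon, circumradius r=8 (perimeter = 2·16·8.000·sin(180°/16) = 49.94 mm); the cube at (7.5, 5.5) is present — its section is the full 11.5×18.5 rectangle (perimeter 60.00 mm); the cube at (7.5, 5.5) is present — its section is the full 12.5×9.5 rectangle (perimeter 44.00 mm); Combining (union): the regions partially overlap (shared area 109.25 mm²), so the edge portions inside another operand are dropped and the merged outline is re-measured after clipping — boundary = 111.94 mm; (whole slice rotated 5° about Z — lengths, areas and connectivity unchanged). So its perimeter = 111.94 mm. Layer 53 (z = 16.96): the cylinder is not intersected at this z (z outside [0, 11.5]); the cube at (7.5, 5.5) is absent (z outside [2, 16]); the 12.5×9.5 cube at (7.5, 5.5) contributes its full rectangle (perimeter 44.00 mm); Combining (union): only the 12.5×9.5 cube at (7.5, 5.5) is present, so the union is just that shape — boundary = 44.00 mm; (rotated 5° about Z; rotation is an isometry so areas/perimeters/island counts are preserved). So its perimeter = 44.00 mm. Layer 33 is larger (111.94 vs 44.00 mm).

layer 33 (z = 10.56 mm)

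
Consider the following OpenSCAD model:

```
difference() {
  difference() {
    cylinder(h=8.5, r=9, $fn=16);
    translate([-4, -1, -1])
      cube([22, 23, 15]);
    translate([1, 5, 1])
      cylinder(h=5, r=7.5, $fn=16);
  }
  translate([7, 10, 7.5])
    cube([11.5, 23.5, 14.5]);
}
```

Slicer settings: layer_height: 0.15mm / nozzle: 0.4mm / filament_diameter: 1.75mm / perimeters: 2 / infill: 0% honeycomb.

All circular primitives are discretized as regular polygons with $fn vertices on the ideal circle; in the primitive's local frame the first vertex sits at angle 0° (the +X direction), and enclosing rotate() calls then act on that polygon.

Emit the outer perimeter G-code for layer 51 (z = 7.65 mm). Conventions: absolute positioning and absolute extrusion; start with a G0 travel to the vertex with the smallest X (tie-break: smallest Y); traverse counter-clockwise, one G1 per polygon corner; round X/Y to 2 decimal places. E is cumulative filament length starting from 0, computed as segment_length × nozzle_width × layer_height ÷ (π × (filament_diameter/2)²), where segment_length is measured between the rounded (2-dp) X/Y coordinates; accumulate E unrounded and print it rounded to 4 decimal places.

At z = 7.65 mm: the r=9 cylinder contributes a regular 16-gon of circumradius 9; the cube at (-4, -1) (footprint 22×23) is included at this height; the cylinder at (1, 5) does not reach this height (z outside [1, 6]); Subtracting the remaining from the first: starting from the r=9 cylinder, the 22×23 cube at (-4, -1) partially overlaps it — only the 109.23 mm² overlap (of its 506.00 mm²) is removed, clipping the outline — 1 connected region; the cube at (7, 10) (footprint 11.5×23.5) is included at this height; After the difference (first − rest): starting from that combined region, the 11.5×23.5 cube at (7, 10) misses the remaining region (no effect) — 1 connected region. The outline is a single polygon with 13 vertices. Extrusion per mm of travel: 0.4 × 0.15 / (π × 0.875²) = 0.024945. Accumulating E over each segment gives final E = 1.4633.

G0 X-9.00 Y0.00 Z7.65
G1 X-8.31 Y-3.44 E0.0875
G1 X-6.36 Y-6.36 E0.1751
G1 X-3.44 Y-8.31 E0.2627
G1 X0.00 Y-9.00 E0.3502
G1 X3.44 Y-8.31 E0.4377
G1 X6.36 Y-6.36 E0.5253
G1 X8.31 Y-3.44 E0.6129
G1 X8.80 Y-1.00 E0.6750
G1 X-4.00 Y-1.00 E0.9943
G1 X-4.00 Y7.94 E1.2173
G1 X-6.36 Y6.36 E1.2881
G1 X-8.31 Y3.44 E1.3757
G1 X-9.00 Y0.00 E1.4633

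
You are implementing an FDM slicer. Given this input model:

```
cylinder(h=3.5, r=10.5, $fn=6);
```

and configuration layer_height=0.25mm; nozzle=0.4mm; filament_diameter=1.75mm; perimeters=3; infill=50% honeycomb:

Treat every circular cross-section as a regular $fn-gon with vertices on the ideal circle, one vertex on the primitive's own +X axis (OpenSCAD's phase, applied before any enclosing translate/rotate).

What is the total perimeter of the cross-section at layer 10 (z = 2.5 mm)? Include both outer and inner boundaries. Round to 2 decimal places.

63.00 mm

At z = 2.5 mm: the r=10.5 cylinder gives a regular 6-gon of circumradius 10.5 (constant along its height) (perimeter = 2·6·10.500·sin(180°/6) = 63.00 mm). Overall, the cross-section is a single solid region. Total boundary length (outer) = 63.00 mm.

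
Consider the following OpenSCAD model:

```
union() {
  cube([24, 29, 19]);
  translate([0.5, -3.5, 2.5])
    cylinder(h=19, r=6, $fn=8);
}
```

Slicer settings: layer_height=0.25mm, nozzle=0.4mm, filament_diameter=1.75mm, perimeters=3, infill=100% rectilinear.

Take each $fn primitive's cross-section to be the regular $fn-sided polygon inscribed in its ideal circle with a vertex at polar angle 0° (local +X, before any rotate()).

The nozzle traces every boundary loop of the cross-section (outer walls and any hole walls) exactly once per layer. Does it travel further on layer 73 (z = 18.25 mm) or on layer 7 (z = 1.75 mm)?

Layer 73 (z = 18.25): the cube (footprint 24×29) is included at this height (perimeter 106.00 mm); the cylinder at (0.5, -3.5): section is a regular 8-gon, circumradius r=6 (perimeter = 2·8·6.000·sin(180°/8) = 36.74 mm); Taking the union: the regions partially overlap (shared area 8.19 mm²), so the edge portions inside another operand are dropped and the merged outline is re-measured after clipping — boundary = 129.46 mm. So its perimeter = 129.46 mm. Layer 7 (z = 1.75): the 24×29 cube contributes its full rectangle (perimeter 106.00 mm); the cylinder at (0.5, -3.5) is not intersected at this z (z outside [2.5, 21.5]); Taking the union: only the 24×29 cube is present, so the union is just that shape — boundary = 106.00 mm. So its perimeter = 106.00 mm. Layer 73 is larger (129.46 vs 106.00 mm).

layer 73 (z = 18.25 mm)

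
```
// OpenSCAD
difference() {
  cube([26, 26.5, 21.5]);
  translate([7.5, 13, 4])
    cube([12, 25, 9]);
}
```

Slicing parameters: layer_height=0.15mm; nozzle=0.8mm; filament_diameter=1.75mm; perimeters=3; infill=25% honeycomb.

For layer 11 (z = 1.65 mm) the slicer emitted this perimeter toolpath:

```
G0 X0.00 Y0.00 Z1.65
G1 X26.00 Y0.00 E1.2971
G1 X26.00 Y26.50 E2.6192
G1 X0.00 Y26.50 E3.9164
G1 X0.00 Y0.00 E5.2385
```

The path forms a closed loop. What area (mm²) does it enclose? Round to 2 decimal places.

Apply the shoelace formula to the sequence of (X, Y) vertices; enclosed area = 689.00 mm².

689.00 mm²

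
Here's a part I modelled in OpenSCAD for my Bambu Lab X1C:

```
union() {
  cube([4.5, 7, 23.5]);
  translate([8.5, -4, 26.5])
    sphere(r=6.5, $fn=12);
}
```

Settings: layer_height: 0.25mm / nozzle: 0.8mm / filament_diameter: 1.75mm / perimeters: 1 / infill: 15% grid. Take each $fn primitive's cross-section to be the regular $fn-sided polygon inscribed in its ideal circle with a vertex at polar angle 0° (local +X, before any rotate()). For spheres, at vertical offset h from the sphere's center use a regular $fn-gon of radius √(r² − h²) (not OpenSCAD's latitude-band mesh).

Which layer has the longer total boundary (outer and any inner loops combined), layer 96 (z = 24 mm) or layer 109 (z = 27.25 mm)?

Layer 96 (z = 24): the cube does not reach this height (z outside [0, 23.5]); the sphere at (8.5, -4): section is a regular 12-gon, circumradius = √(r²−h²) = √(6.5²−2.5²) = 6.000 (perimeter = 2·12·6.000·sin(180°/12) = 37.27 mm); Combining (union): only the r=6.5 sphere at (8.5, -4) is present, so the union is just that shape — boundary = 37.27 mm. So its perimeter = 37.27 mm. Layer 109 (z = 27.25): the cube does not reach this height (z outside [0, 23.5]); the sphere at (8.5, -4): section is a regular 12-gon, circumradius = √(r²−h²) = √(6.5²−0.75²) = 6.457 (perimeter = 2·12·6.457·sin(180°/12) = 40.11 mm); Taking the union: only the r=6.5 sphere at (8.5, -4) is present, so the union is just that shape — boundary = 40.11 mm. So its perimeter = 40.11 mm. Layer 109 is larger (40.11 vs 37.27 mm).

layer 109 (z = 27.25 mm)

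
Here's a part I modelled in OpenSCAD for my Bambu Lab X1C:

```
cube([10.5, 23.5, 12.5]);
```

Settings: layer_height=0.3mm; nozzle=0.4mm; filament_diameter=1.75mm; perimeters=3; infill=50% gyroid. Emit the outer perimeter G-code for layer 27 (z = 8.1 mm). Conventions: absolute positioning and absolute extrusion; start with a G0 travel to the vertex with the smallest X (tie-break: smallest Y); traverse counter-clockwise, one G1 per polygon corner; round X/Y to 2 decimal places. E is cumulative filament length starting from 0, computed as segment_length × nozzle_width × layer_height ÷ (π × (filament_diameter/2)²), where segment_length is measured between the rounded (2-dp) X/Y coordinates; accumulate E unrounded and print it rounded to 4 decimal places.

At z = 8.1 mm: the 10.5×23.5 cube contributes its full rectangle. The outline is a single polygon with 4 vertices. Extrusion per mm of travel: 0.4 × 0.3 / (π × 0.875²) = 0.049890. Accumulating E over each segment gives final E = 3.3925.

G0 X0.00 Y0.00 Z8.10
G1 X10.50 Y0.00 E0.5238
G1 X10.50 Y23.50 E1.6963
G1 X0.00 Y23.50 E2.2201
G1 X0.00 Y0.00 E3.3925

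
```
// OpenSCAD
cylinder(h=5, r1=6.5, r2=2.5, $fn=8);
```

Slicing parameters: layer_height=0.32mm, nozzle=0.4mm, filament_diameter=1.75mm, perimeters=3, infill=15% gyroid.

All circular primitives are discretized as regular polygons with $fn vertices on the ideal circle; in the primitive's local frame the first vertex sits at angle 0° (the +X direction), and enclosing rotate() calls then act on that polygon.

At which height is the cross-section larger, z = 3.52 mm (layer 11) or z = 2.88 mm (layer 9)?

layer 9 (z = 2.88 mm)

Layer 11 (z = 3.52): the cone contributes a regular 8-gon of circumradius 3.684 (interpolated between r1=6.5 and r2=2.5 at t=0.704) (area = (8/2)·3.684²·sin(360°/8) = 38.39 mm²). So its area = 38.39 mm². Layer 9 (z = 2.88): the cone: at t=0.576 of its height the radius interpolates to r₁+(r₂−r₁)t = 4.196, giving a regular 8-gon of that circumradius (area = (8/2)·4.196²·sin(360°/8) = 49.80 mm²). So its area = 49.80 mm². Layer 9 is larger (49.80 vs 38.39 mm²).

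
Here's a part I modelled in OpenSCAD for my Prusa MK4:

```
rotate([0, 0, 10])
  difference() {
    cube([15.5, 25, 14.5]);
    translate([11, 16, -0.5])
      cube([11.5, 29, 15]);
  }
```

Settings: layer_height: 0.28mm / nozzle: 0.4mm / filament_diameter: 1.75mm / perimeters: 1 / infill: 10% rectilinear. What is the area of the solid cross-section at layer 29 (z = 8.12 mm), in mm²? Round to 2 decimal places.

At z = 8.12 mm: the cube (footprint 15.5×25) is included at this height (area 387.50 mm²); the 11.5×29 cube at (11, 16) contributes its full rectangle (area 333.50 mm²); Subtracting the remaining from the first: starting from the 15.5×25 cube (387.50 mm²), the 11.5×29 cube at (11, 16) partially overlaps it — only the 40.50 mm² overlap (of its 333.50 mm²) is removed, clipping the outline — area = 347.00 mm²; (whole slice rotated 10° about Z — lengths, areas and connectivity unchanged). Overall, the cross-section is a single solid region. Net area = 347.00 mm².

347.00 mm²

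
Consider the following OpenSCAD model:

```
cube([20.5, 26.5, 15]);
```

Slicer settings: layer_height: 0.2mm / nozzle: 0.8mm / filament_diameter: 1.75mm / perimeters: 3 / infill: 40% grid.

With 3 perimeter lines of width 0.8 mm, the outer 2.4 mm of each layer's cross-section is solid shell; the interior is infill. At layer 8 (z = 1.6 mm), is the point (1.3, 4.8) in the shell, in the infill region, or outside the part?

shell

At z = 1.6 mm: the 20.5×26.5 cube contributes its full rectangle. Overall, the cross-section is a single solid region. The nearest boundary edge runs (0.00, 26.50)→(0.00, 0.00); distance from the point to it = 1.30 mm. The point is inside the cross-section, 1.30 mm from the nearest boundary — within the 2.4 mm shell band (3 × 0.8).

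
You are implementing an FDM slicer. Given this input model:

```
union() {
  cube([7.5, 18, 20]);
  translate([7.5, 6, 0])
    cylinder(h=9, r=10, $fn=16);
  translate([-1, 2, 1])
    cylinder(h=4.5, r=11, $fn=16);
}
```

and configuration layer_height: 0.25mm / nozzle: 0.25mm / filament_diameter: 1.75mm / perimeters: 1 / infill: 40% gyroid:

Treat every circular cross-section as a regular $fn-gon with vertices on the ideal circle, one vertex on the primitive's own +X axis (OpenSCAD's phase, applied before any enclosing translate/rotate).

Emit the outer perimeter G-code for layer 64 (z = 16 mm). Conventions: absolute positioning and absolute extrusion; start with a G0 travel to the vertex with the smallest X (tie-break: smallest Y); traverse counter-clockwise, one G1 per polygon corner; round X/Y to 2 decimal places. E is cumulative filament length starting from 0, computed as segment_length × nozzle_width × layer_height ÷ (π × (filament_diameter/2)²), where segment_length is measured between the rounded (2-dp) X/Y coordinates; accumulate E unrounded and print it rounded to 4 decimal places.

G0 X0.00 Y0.00 Z16.00
G1 X7.50 Y0.00 E0.1949
G1 X7.50 Y18.00 E0.6626
G1 X0.00 Y18.00 E0.8575
G1 X0.00 Y0.00 E1.3252

At z = 16 mm: the cube (footprint 7.5×18) is included at this height; the cylinder at (7.5, 6) is not intersected at this z (z outside [0, 9]); the cylinder at (-1, 2) is absent (z outside [1, 5.5]); Taking the union: only the 7.5×18 cube is present, so the union is just that shape — 1 connected region. The outline is a single polygon with 4 vertices. Extrusion per mm of travel: 0.25 × 0.25 / (π × 0.875²) = 0.025984. Accumulating E over each segment gives final E = 1.3252.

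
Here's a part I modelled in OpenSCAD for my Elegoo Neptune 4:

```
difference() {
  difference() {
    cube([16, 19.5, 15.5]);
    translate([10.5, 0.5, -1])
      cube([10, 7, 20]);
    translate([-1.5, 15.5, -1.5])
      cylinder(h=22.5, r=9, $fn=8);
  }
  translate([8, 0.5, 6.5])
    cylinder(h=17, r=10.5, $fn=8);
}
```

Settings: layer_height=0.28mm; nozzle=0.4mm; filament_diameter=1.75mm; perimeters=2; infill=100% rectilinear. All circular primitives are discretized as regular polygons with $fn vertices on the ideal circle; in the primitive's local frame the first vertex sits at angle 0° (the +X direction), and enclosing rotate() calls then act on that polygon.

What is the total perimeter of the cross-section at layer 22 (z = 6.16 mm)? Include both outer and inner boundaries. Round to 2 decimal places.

80.26 mm

At z = 6.16 mm: the cube (footprint 16×19.5) is included at this height (perimeter 71.00 mm); the 10×7 cube at (10.5, 0.5) contributes its full rectangle (perimeter 34.00 mm); the r=9 cylinder at (-1.5, 15.5) gives a regular 8-gon of circumradius 9 (constant along its height) (perimeter = 2·8·9.000·sin(180°/8) = 55.11 mm); After the difference (first − rest): starting from the 16×19.5 cube, the 10×7 cube at (10.5, 0.5) partially overlaps it — only the 38.50 mm² overlap (of its 70.00 mm²) is removed, clipping the outline; the r=9 cylinder at (-1.5, 15.5) partially overlaps it — only the 70.93 mm² overlap (of its 229.10 mm²) is removed, clipping the outline — boundary = 80.26 mm; the cylinder at (8, 0.5) is not intersected at this z (z outside [6.5, 23.5]); After the difference (first − rest): none of the subtracted shapes is present at this height, so that combined region is unchanged — boundary = 80.26 mm. Overall, the cross-section is a single solid region. Total boundary length (outer) = 80.26 mm.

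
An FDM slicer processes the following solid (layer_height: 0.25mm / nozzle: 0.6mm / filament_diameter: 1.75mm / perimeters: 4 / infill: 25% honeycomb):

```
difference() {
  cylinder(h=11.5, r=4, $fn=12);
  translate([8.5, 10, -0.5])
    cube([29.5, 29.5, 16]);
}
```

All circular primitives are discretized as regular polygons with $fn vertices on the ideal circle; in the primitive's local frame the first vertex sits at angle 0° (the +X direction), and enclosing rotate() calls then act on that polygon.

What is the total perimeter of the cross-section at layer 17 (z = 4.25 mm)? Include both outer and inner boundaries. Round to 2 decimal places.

At z = 4.25 mm: the r=4 cylinder gives a regular 12-gon of circumradius 4 (constant along its height) (perimeter = 2·12·4.000·sin(180°/12) = 24.85 mm); the cube at (8.5, 10) (footprint 29.5×29.5) is included at this height (perimeter 118.00 mm); After the difference (first − rest): starting from the r=4 cylinder, the 29.5×29.5 cube at (8.5, 10) misses the remaining region (no effect) — boundary = 24.85 mm. Overall, the cross-section is a single solid region. Total boundary length (outer) = 24.85 mm.

24.85 mm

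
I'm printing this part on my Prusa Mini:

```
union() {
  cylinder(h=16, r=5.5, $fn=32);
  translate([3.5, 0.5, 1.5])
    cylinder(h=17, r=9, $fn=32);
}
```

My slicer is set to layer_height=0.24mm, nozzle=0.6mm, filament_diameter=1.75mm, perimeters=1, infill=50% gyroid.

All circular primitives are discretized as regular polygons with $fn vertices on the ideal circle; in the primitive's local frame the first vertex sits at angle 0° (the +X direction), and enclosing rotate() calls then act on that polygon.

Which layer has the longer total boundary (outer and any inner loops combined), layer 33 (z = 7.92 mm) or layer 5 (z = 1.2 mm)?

Layer 33 (z = 7.92): the r=5.5 cylinder contributes a regular 32-gon of circumradius 5.5 (perimeter = 2·32·5.500·sin(180°/32) = 34.50 mm); the r=9 cylinder at (3.5, 0.5) contributes a regular 32-gon of circumradius 9 (perimeter = 2·32·9.000·sin(180°/32) = 56.46 mm); Taking the union: the regions partially overlap (shared area 94.35 mm²), so the edge portions inside another operand are dropped and the merged outline is re-measured after clipping — boundary = 56.47 mm. So its perimeter = 56.47 mm. Layer 5 (z = 1.2): the cylinder: section is a regular 32-gon, circumradius r=5.5 (perimeter = 2·32·5.500·sin(180°/32) = 34.50 mm); the cylinder at (3.5, 0.5) does not reach this height (z outside [1.5, 18.5]); Combining (union): only the r=5.5 cylinder is present, so the union is just that shape — boundary = 34.50 mm. So its perimeter = 34.50 mm. Layer 33 is larger (56.47 vs 34.50 mm).

layer 33 (z = 7.92 mm)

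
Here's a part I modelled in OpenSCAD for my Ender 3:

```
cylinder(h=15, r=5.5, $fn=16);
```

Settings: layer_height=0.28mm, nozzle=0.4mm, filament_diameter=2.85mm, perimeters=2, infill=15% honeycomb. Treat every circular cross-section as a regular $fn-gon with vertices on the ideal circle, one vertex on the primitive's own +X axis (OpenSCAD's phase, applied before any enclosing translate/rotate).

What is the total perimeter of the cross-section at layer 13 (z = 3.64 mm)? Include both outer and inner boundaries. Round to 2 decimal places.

At z = 3.64 mm: the r=5.5 cylinder contributes a regular 16-gon of circumradius 5.5 (perimeter = 2·16·5.500·sin(180°/16) = 34.34 mm). Overall, the cross-section is a single solid region. Total boundary length (outer) = 34.34 mm.

34.34 mm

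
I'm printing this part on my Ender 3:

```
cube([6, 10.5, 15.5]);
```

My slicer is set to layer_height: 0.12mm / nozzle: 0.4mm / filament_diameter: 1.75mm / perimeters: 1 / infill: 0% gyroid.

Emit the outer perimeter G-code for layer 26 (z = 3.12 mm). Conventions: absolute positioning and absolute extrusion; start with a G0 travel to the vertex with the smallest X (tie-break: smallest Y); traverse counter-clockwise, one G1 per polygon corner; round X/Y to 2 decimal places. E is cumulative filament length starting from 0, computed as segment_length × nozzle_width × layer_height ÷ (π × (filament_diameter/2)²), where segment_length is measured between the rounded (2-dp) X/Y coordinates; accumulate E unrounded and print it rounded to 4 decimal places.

At z = 3.12 mm: the cube is present — its section is the full 6×10.5 rectangle. The outline is a single polygon with 4 vertices. Extrusion per mm of travel: 0.4 × 0.12 / (π × 0.875²) = 0.019956. Accumulating E over each segment gives final E = 0.6586.

G0 X0.00 Y0.00 Z3.12
G1 X6.00 Y0.00 E0.1197
G1 X6.00 Y10.50 E0.3293
G1 X0.00 Y10.50 E0.4490
G1 X0.00 Y0.00 E0.6586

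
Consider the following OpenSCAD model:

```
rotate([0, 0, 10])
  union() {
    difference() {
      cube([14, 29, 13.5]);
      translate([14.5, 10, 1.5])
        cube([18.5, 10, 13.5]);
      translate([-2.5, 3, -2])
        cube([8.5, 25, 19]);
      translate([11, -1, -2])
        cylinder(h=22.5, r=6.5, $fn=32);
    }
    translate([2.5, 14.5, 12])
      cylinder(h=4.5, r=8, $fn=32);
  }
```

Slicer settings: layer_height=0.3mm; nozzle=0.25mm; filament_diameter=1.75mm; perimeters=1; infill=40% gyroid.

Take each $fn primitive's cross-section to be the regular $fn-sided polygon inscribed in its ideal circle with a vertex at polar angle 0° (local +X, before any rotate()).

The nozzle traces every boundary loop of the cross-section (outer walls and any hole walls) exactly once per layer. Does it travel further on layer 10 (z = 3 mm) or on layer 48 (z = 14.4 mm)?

Layer 10 (z = 3): the 14×29 cube contributes its full rectangle (perimeter 86.00 mm); the cube at (14.5, 10) (footprint 18.5×10) is included at this height (perimeter 57.00 mm); the cube at (-2.5, 3) (footprint 8.5×25) is included at this height (perimeter 67.00 mm); the r=6.5 cylinder at (11, -1) contributes a regular 32-gon of circumradius 6.5 (perimeter = 2·32·6.500·sin(180°/32) = 40.78 mm); After the difference (first − rest): starting from the 14×29 cube, the 18.5×10 cube at (14.5, 10) misses the remaining region (no effect); the 8.5×25 cube at (-2.5, 3) partially overlaps it — only the 150.00 mm² overlap (of its 212.50 mm²) is removed, clipping the outline; the r=6.5 cylinder at (11, -1) partially overlaps it — only the 42.23 mm² overlap (of its 131.88 mm²) is removed, clipping the outline — boundary = 95.86 mm; the cylinder at (2.5, 14.5) is absent (z outside [12, 16.5]); Combining (union): only the result so far is present, so the union is just that shape — boundary = 95.86 mm; (whole slice rotated 10° about Z — lengths, areas and connectivity unchanged). So its perimeter = 95.86 mm. Layer 48 (z = 14.4): the cube does not reach this height (z outside [0, 13.5]); the cube at (14.5, 10) is present — its section is the full 18.5×10 rectangle (perimeter 57.00 mm); the cube at (-2.5, 3) (footprint 8.5×25) is included at this height (perimeter 67.00 mm); the cylinder at (11, -1): section is a regular 32-gon, circumradius r=6.5 (perimeter = 2·32·6.500·sin(180°/32) = 40.78 mm); After the difference (first − rest): the first operand is absent here, so nothing remains; the cylinder at (2.5, 14.5): section is a regular 32-gon, circumradius r=8 (perimeter = 2·32·8.000·sin(180°/32) = 50.18 mm); Merging all regions: only the r=8 cylinder at (2.5, 14.5) is present, so the union is just that shape — boundary = 50.18 mm; (whole slice rotated 10° about Z — lengths, areas and connectivity unchanged). So its perimeter = 50.18 mm. Layer 10 is larger (95.86 vs 50.18 mm).

layer 10 (z = 3 mm)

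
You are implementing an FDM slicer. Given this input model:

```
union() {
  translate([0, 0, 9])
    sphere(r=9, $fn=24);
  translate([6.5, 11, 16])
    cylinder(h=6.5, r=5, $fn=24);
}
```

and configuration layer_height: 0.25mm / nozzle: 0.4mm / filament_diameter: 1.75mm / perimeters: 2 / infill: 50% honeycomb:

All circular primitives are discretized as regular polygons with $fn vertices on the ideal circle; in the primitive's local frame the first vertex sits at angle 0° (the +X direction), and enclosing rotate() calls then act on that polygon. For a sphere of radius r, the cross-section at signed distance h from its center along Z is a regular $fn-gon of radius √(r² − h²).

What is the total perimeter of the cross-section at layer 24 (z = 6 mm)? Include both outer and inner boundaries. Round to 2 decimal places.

At z = 6 mm: the r=9 sphere contributes a regular 24-gon of circumradius √(9²−3²) = 8.485 (perimeter = 2·24·8.485·sin(180°/24) = 53.16 mm); the cylinder at (6.5, 11) is not intersected at this z (z outside [16, 22.5]); Taking the union: only the r=9 sphere is present, so the union is just that shape — boundary = 53.16 mm. Overall, the cross-section is a single solid region. Total boundary length (outer) = 53.16 mm.

53.16 mm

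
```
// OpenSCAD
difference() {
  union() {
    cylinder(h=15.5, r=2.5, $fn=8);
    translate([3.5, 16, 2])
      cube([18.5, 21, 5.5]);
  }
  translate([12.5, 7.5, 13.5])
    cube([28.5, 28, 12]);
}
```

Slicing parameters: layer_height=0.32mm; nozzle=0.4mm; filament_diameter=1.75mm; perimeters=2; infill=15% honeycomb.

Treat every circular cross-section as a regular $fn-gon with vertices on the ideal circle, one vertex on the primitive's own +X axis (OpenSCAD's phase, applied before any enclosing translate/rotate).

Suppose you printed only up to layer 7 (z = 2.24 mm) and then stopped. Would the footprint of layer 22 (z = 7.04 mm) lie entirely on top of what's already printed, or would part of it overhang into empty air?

entirely on top

Compare the two slices. At z = 2.24: the r=2.5 cylinder gives a regular 8-gon of circumradius 2.5 (constant along its height) (area = (8/2)·2.500²·sin(360°/8) = 17.68 mm²); the 18.5×21 cube at (3.5, 16) contributes its full rectangle (area 388.50 mm²); Combining (union): the 2 present regions are separate (no shared area or edge), so areas and boundary lengths simply add and each stays a separate island — area = 406.18 mm²; the cube at (12.5, 7.5) is absent (z outside [13.5, 25.5]); Subtracting the remaining from the first: none of the subtracted shapes is present at this height, so the result so far is unchanged — area = 406.18 mm². At z = 7.04: the r=2.5 cylinder gives a regular 8-gon of circumradius 2.5 (constant along its height) (area = (8/2)·2.500²·sin(360°/8) = 17.68 mm²); the 18.5×21 cube at (3.5, 16) contributes its full rectangle (area 388.50 mm²); Taking the union: the 2 present regions are separate (no shared area or edge), so areas and boundary lengths simply add and each stays a separate island — area = 406.18 mm²; the cube at (12.5, 7.5) is not intersected at this z (z outside [13.5, 25.5]); Taking the first minus the rest: none of the subtracted shapes is present at this height, so that combined region is unchanged — area = 406.18 mm². Checking containment: the cross-section at z = 7.04 is a subset of the cross-section at z = 2.24.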